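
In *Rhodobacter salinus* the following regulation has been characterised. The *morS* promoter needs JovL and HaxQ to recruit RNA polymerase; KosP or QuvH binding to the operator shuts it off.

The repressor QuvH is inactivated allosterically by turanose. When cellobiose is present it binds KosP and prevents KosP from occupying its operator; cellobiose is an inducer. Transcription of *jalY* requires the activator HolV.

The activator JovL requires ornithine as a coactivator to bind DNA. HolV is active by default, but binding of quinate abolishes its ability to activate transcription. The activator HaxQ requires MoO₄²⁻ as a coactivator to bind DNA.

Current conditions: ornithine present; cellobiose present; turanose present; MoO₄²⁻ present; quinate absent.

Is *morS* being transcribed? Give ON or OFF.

Ornithine is present, so JovL is active.
Cellobiose is present, so KosP is inactive.
Turanose is present, so QuvH is inactive.
MoO₄²⁻ is present, so HaxQ is active.
No repressor is bound and JovL and HaxQ are active, so *morS* is transcribed.

ON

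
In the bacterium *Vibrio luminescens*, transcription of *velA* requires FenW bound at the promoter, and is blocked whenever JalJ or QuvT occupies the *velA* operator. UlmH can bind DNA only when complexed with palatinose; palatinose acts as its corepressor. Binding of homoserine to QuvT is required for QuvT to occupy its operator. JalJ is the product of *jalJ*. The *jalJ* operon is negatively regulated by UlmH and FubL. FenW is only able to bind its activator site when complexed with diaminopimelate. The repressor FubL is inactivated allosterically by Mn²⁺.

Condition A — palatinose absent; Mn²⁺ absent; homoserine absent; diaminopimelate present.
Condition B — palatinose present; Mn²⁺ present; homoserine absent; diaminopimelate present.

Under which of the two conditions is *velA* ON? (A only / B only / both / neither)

Condition A:
Palatinose is absent, so UlmH is inactive.
Mn²⁺ is absent, so FubL is active.
With repressor FubL bound, *jalJ* is not transcribed.
So JalJ is not produced.
Homoserine is absent, so QuvT is inactive.
Diaminopimelate is present, so FenW is active.
No repressor is bound and FenW is active, so *velA* is transcribed.
→ *velA* is ON in A.
Condition B:
Palatinose is present, so UlmH is active.
Mn²⁺ is present, so FubL is inactive.
With repressor UlmH bound, *jalJ* is not transcribed.
So JalJ is not produced.
Homoserine is absent, so QuvT is inactive.
Diaminopimelate is present, so FenW is active.
No repressor is bound and FenW is active, so *velA* is transcribed.
→ *velA* is ON in B.

both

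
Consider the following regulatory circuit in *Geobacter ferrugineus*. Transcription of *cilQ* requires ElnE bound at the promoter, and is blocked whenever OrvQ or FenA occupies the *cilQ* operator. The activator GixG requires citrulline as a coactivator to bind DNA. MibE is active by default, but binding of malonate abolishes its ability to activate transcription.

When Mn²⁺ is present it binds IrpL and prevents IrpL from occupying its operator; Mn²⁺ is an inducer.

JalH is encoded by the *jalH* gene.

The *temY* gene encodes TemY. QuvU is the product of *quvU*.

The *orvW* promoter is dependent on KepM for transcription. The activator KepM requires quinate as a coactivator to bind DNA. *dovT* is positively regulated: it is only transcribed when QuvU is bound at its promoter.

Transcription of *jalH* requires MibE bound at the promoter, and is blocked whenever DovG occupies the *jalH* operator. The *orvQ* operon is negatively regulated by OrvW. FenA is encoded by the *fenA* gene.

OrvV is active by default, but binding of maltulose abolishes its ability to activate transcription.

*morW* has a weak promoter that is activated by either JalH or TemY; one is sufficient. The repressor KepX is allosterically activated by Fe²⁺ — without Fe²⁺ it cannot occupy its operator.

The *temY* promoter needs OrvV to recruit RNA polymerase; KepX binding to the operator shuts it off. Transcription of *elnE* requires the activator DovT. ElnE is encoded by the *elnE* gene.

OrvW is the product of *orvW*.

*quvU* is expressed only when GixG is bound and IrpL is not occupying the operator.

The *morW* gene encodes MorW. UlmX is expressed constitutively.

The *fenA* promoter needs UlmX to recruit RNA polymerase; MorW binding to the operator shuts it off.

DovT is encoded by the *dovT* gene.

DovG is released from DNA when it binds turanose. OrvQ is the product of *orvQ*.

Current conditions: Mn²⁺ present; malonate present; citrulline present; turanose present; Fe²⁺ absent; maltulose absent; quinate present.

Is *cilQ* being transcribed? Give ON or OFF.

ON

Quinate is present, so KepM is active.
No repressor is bound and KepM is active, so *orvW* is transcribed.
So OrvW is produced and active.
With repressor OrvW bound, *orvQ* is not transcribed.
So OrvQ is not produced.
Malonate is present, so MibE is inactive.
Turanose is present, so DovG is inactive.
Required activator MibE is absent, so *jalH* is not transcribed.
So JalH is not produced.
Fe²⁺ is absent, so KepX is inactive.
Maltulose is absent, so OrvV is active.
No repressor is bound and OrvV is active, so *temY* is transcribed.
So TemY is produced and active.
Activator TemY is present, so *morW* is transcribed.
So MorW is produced and active.
UlmX is produced constitutively and is active.
With repressor MorW bound, *fenA* is not transcribed.
So FenA is not produced.
Mn²⁺ is present, so IrpL is inactive.
Citrulline is present, so GixG is active.
No repressor is bound and GixG is active, so *quvU* is transcribed.
So QuvU is produced and active.
No repressor is bound and QuvU is active, so *dovT* is transcribed.
So DovT is produced and active.
No repressor is bound and DovT is active, so *elnE* is transcribed.
So ElnE is produced and active.
No repressor is bound and ElnE is active, so *cilQ* is transcribed.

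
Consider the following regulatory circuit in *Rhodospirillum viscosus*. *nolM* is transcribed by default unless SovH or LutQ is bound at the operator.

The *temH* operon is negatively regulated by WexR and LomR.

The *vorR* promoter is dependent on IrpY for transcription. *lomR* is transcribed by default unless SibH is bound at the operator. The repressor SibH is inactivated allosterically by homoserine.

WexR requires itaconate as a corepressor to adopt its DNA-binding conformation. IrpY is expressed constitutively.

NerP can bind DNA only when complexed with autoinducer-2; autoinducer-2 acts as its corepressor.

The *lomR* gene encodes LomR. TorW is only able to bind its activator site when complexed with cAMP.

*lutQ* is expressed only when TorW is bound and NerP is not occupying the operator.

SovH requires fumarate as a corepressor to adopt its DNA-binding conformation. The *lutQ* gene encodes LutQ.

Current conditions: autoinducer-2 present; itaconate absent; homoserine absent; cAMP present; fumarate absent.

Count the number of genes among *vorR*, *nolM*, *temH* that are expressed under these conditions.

3

IrpY is produced constitutively and is active.
No repressor is bound and IrpY is active, so *vorR* is transcribed.
→ *vorR* is ON.
Fumarate is absent, so SovH is inactive.
cAMP is present, so TorW is active.
Autoinducer-2 is present, so NerP is active.
With repressor NerP bound, *lutQ* is not transcribed.
So LutQ is not produced.
With no repressor bound, *nolM* is transcribed.
→ *nolM* is ON.
Itaconate is absent, so WexR is inactive.
Homoserine is absent, so SibH is active.
With repressor SibH bound, *lomR* is not transcribed.
So LomR is not produced.
With no repressor bound, *temH* is transcribed.
→ *temH* is ON.
3 of the 3 genes are transcribed.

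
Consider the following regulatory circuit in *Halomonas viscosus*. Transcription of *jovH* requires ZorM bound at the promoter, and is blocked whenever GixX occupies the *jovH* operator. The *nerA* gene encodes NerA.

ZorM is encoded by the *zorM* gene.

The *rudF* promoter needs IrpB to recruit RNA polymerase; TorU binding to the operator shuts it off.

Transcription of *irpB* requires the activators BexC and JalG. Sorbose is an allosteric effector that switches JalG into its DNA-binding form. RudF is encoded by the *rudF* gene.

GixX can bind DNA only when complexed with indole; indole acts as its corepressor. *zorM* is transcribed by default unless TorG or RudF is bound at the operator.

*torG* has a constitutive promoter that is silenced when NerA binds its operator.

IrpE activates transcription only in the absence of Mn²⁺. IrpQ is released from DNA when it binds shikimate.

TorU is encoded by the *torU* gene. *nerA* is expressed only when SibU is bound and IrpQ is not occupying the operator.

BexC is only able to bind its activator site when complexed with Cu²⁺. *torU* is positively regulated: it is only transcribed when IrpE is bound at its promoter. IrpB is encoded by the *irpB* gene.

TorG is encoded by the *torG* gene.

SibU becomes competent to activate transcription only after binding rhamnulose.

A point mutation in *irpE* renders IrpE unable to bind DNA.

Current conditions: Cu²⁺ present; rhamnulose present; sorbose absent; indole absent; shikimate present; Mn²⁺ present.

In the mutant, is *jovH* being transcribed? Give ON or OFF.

ON

Indole is absent, so GixX is inactive.
Rhamnulose is present, so SibU is active.
Shikimate is present, so IrpQ is inactive.
No repressor is bound and SibU is active, so *nerA* is transcribed.
So NerA is produced and active.
With repressor NerA bound, *torG* is not transcribed.
So TorG is not produced.
IrpE is non-functional in this strain, so it has no effect.
Required activator IrpE is absent, so *torU* is not transcribed.
So TorU is not produced.
Cu²⁺ is present, so BexC is active.
Sorbose is absent, so JalG is inactive.
Required activator JalG is absent, so *irpB* is not transcribed.
So IrpB is not produced.
Required activator IrpB is absent, so *rudF* is not transcribed.
So RudF is not produced.
With no repressor bound, *zorM* is transcribed.
So ZorM is produced and active.
No repressor is bound and ZorM is active, so *jovH* is transcribed.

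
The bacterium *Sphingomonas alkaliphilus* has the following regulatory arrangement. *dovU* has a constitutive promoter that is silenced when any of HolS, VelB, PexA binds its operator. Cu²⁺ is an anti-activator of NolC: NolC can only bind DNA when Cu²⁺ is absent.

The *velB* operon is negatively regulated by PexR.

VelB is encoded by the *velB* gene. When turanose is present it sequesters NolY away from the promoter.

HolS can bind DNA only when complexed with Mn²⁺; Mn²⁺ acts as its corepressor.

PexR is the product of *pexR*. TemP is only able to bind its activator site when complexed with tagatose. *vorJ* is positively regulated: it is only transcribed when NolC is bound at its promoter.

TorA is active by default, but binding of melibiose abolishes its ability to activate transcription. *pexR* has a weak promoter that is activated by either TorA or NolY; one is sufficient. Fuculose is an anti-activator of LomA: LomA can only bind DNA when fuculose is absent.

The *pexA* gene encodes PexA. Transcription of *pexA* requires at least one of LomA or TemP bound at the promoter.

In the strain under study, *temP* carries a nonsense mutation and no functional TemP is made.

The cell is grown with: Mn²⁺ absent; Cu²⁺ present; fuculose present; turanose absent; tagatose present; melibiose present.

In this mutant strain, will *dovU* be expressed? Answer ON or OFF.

ON

Mn²⁺ is absent, so HolS is inactive.
Melibiose is present, so TorA is inactive.
Turanose is absent, so NolY is active.
Activator NolY is present, so *pexR* is transcribed.
So PexR is produced and active.
With repressor PexR bound, *velB* is not transcribed.
So VelB is not produced.
Fuculose is present, so LomA is inactive.
TemP is non-functional in this strain, so it has no effect.
No activator is available at the *pexA* promoter, so *pexA* is not transcribed.
So PexA is not produced.
With no repressor bound, *dovU* is transcribed.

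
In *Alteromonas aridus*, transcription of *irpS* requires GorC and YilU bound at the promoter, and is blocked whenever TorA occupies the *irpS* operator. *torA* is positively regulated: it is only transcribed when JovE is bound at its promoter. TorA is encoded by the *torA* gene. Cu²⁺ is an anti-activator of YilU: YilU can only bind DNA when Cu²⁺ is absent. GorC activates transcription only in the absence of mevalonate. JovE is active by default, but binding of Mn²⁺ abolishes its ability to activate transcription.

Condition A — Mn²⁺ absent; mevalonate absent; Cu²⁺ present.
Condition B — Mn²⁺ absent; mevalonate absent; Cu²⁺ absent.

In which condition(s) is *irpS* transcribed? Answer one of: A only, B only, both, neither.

Condition A:
Mn²⁺ is absent, so JovE is active.
No repressor is bound and JovE is active, so *torA* is transcribed.
So TorA is produced and active.
Mevalonate is absent, so GorC is active.
Cu²⁺ is present, so YilU is inactive.
With repressor TorA bound, *irpS* is not transcribed.
→ *irpS* is OFF in A.
Condition B:
Mn²⁺ is absent, so JovE is active.
No repressor is bound and JovE is active, so *torA* is transcribed.
So TorA is produced and active.
Mevalonate is absent, so GorC is active.
Cu²⁺ is absent, so YilU is active.
With repressor TorA bound, *irpS* is not transcribed.
→ *irpS* is OFF in B.

neither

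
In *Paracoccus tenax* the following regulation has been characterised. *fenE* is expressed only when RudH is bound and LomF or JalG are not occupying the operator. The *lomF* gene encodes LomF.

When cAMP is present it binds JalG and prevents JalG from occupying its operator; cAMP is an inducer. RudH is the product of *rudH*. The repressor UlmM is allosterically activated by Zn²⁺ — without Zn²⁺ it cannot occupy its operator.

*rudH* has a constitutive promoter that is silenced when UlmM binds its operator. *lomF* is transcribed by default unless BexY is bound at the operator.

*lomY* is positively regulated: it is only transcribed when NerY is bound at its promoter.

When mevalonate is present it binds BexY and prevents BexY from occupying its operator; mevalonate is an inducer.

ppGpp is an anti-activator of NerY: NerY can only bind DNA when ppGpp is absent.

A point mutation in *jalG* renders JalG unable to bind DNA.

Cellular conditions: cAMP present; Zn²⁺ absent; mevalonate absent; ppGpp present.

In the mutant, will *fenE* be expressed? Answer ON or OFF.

Mevalonate is absent, so BexY is active.
With repressor BexY bound, *lomF* is not transcribed.
So LomF is not produced.
Zn²⁺ is absent, so UlmM is inactive.
With no repressor bound, *rudH* is transcribed.
So RudH is produced and active.
JalG is non-functional in this strain, so it has no effect.
No repressor is bound and RudH is active, so *fenE* is transcribed.

ON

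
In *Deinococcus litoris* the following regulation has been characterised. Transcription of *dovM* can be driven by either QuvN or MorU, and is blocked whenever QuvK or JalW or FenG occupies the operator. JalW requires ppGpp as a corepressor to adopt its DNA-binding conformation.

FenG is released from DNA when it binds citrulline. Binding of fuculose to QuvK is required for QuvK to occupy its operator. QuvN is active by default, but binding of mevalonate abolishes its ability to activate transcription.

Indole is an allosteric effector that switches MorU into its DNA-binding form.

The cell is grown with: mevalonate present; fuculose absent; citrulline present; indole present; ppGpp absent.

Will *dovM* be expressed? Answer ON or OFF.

ON

Mevalonate is present, so QuvN is inactive.
Indole is present, so MorU is active.
Fuculose is absent, so QuvK is inactive.
ppGpp is absent, so JalW is inactive.
Citrulline is present, so FenG is inactive.
Activator MorU is present, so *dovM* is transcribed.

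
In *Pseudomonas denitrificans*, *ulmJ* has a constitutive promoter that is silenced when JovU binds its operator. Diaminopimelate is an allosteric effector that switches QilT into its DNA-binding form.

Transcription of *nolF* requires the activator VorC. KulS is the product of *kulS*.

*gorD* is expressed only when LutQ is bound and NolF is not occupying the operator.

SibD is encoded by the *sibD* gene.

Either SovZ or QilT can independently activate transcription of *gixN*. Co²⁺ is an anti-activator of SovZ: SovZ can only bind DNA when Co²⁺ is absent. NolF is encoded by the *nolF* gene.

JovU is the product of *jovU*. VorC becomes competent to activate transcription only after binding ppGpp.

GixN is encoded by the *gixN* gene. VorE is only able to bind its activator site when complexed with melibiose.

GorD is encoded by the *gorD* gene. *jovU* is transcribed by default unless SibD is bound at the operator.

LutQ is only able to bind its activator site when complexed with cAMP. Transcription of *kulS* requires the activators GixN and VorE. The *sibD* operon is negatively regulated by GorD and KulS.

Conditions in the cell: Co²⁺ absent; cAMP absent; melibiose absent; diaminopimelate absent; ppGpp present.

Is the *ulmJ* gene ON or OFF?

ON

ppGpp is present, so VorC is active.
No repressor is bound and VorC is active, so *nolF* is transcribed.
So NolF is produced and active.
cAMP is absent, so LutQ is inactive.
With repressor NolF bound, *gorD* is not transcribed.
So GorD is not produced.
Co²⁺ is absent, so SovZ is active.
Diaminopimelate is absent, so QilT is inactive.
Activator SovZ is present, so *gixN* is transcribed.
So GixN is produced and active.
Melibiose is absent, so VorE is inactive.
Required activator VorE is absent, so *kulS* is not transcribed.
So KulS is not produced.
With no repressor bound, *sibD* is transcribed.
So SibD is produced and active.
With repressor SibD bound, *jovU* is not transcribed.
So JovU is not produced.
With no repressor bound, *ulmJ* is transcribed.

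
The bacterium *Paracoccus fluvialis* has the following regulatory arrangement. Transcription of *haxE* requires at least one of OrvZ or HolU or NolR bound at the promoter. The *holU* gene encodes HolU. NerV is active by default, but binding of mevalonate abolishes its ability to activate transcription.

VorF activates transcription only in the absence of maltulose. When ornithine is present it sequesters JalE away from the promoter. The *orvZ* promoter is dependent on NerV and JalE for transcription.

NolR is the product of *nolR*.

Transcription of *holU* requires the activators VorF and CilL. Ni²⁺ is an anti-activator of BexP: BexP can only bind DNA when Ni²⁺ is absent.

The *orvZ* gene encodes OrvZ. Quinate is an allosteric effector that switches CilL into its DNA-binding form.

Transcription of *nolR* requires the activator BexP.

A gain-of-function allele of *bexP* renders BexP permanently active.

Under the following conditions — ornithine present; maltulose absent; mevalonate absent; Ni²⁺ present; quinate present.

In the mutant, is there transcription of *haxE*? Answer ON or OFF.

ON

Mevalonate is absent, so NerV is active.
Ornithine is present, so JalE is inactive.
Required activator JalE is absent, so *orvZ* is not transcribed.
So OrvZ is not produced.
Maltulose is absent, so VorF is active.
Quinate is present, so CilL is active.
No repressor is bound and VorF and CilL are active, so *holU* is transcribed.
So HolU is produced and active.
BexP is constitutively active in this strain.
No repressor is bound and BexP is active, so *nolR* is transcribed.
So NolR is produced and active.
Activator HolU is present, so *haxE* is transcribed.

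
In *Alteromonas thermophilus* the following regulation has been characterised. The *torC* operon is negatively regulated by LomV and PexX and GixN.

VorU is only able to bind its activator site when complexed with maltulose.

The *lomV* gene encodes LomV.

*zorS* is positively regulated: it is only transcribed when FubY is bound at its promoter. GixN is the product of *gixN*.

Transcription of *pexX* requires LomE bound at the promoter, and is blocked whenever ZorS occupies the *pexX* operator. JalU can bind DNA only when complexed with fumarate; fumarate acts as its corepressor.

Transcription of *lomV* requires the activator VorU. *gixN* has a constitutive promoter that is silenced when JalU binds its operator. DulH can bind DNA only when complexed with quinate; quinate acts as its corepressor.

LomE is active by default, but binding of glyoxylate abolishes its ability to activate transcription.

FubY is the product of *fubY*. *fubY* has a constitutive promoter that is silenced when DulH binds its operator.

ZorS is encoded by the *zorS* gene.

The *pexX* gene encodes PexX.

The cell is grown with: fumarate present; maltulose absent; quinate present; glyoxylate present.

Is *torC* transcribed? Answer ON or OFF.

ON

Maltulose is absent, so VorU is inactive.
Required activator VorU is absent, so *lomV* is not transcribed.
So LomV is not produced.
Glyoxylate is present, so LomE is inactive.
Quinate is present, so DulH is active.
With repressor DulH bound, *fubY* is not transcribed.
So FubY is not produced.
Required activator FubY is absent, so *zorS* is not transcribed.
So ZorS is not produced.
Required activator LomE is absent, so *pexX* is not transcribed.
So PexX is not produced.
Fumarate is present, so JalU is active.
With repressor JalU bound, *gixN* is not transcribed.
So GixN is not produced.
With no repressor bound, *torC* is transcribed.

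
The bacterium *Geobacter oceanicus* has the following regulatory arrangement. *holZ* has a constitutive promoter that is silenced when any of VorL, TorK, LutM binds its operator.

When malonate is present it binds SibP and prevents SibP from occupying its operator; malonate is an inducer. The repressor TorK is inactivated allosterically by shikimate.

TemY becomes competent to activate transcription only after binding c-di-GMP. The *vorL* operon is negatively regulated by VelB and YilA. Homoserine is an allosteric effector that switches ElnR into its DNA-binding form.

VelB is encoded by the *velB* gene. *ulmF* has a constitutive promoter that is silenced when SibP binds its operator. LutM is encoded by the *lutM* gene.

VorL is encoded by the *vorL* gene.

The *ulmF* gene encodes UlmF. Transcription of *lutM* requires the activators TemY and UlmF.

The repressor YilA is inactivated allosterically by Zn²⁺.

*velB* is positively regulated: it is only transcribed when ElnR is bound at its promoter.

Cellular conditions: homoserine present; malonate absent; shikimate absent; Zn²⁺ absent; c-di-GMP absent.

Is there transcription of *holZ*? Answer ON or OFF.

OFF

Homoserine is present, so ElnR is active.
No repressor is bound and ElnR is active, so *velB* is transcribed.
So VelB is produced and active.
Zn²⁺ is absent, so YilA is active.
With repressor VelB bound, *vorL* is not transcribed.
So VorL is not produced.
Shikimate is absent, so TorK is active.
c-di-GMP is absent, so TemY is inactive.
Malonate is absent, so SibP is active.
With repressor SibP bound, *ulmF* is not transcribed.
So UlmF is not produced.
Required activator TemY is absent, so *lutM* is not transcribed.
So LutM is not produced.
With repressor TorK bound, *holZ* is not transcribed.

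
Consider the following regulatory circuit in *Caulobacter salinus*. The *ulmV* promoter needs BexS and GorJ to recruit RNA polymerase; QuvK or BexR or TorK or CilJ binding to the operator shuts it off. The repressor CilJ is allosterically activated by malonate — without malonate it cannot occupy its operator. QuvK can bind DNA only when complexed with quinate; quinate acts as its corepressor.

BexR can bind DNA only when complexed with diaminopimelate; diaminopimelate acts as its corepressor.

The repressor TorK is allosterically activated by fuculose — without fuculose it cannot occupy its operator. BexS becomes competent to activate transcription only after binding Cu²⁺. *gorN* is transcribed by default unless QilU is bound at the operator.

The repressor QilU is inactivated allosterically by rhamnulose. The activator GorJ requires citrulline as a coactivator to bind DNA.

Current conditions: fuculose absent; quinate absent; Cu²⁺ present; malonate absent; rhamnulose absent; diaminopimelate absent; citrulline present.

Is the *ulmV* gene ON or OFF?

Cu²⁺ is present, so BexS is active.
Quinate is absent, so QuvK is inactive.
Diaminopimelate is absent, so BexR is inactive.
Fuculose is absent, so TorK is inactive.
Malonate is absent, so CilJ is inactive.
Citrulline is present, so GorJ is active.
No repressor is bound and BexS and GorJ are active, so *ulmV* is transcribed.

ON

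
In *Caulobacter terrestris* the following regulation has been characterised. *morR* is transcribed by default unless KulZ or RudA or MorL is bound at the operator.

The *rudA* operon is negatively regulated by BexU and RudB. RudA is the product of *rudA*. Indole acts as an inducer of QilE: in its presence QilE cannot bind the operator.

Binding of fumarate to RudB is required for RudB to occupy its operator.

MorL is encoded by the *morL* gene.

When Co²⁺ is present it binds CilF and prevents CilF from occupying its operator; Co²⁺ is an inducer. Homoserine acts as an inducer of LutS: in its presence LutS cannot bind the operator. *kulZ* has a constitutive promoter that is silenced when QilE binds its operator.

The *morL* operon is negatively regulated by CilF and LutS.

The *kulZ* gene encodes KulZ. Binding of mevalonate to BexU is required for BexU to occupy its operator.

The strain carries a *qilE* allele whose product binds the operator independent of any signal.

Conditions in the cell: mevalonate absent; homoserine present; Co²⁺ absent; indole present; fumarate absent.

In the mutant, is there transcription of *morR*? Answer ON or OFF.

QilE is constitutively active in this strain.
With repressor QilE bound, *kulZ* is not transcribed.
So KulZ is not produced.
Mevalonate is absent, so BexU is inactive.
Fumarate is absent, so RudB is inactive.
With no repressor bound, *rudA* is transcribed.
So RudA is produced and active.
Co²⁺ is absent, so CilF is active.
Homoserine is present, so LutS is inactive.
With repressor CilF bound, *morL* is not transcribed.
So MorL is not produced.
With repressor RudA bound, *morR* is not transcribed.

OFF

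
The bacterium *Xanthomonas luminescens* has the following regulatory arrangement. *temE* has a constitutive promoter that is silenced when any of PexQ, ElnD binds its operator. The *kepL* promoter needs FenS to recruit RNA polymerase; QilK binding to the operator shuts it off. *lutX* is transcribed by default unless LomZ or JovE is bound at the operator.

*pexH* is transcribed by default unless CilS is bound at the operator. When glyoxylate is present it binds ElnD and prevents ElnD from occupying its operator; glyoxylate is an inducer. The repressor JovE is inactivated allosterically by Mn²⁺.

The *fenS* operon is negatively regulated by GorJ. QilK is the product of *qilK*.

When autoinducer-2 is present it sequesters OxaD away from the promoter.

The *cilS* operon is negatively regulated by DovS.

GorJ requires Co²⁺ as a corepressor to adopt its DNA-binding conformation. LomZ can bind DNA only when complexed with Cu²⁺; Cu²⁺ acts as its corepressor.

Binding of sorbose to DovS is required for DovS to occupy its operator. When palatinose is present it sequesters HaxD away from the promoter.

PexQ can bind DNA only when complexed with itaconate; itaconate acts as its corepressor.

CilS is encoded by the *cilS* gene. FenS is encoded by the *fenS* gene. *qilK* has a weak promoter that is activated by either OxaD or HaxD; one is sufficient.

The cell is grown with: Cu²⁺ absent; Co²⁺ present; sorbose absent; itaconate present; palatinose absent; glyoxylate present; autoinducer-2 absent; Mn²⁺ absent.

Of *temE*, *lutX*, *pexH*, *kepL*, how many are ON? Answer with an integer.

0

Itaconate is present, so PexQ is active.
Glyoxylate is present, so ElnD is inactive.
With repressor PexQ bound, *temE* is not transcribed.
→ *temE* is OFF.
Cu²⁺ is absent, so LomZ is inactive.
Mn²⁺ is absent, so JovE is active.
With repressor JovE bound, *lutX* is not transcribed.
→ *lutX* is OFF.
Sorbose is absent, so DovS is inactive.
With no repressor bound, *cilS* is transcribed.
So CilS is produced and active.
With repressor CilS bound, *pexH* is not transcribed.
→ *pexH* is OFF.
Autoinducer-2 is absent, so OxaD is active.
Palatinose is absent, so HaxD is active.
Activator OxaD is present, so *qilK* is transcribed.
So QilK is produced and active.
Co²⁺ is present, so GorJ is active.
With repressor GorJ bound, *fenS* is not transcribed.
So FenS is not produced.
With repressor QilK bound, *kepL* is not transcribed.
→ *kepL* is OFF.
0 of the 4 genes are transcribed.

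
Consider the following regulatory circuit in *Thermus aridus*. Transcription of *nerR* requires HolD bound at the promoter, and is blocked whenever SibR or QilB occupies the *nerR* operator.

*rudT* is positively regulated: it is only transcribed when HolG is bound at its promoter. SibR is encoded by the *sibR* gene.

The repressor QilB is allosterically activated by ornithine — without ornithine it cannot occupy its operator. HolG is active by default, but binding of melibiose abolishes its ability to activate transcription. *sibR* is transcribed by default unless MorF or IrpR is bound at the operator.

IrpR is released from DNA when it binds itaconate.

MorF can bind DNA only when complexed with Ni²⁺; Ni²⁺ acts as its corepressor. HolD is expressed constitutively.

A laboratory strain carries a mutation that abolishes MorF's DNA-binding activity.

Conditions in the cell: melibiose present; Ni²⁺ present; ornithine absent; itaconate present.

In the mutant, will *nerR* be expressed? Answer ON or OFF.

OFF

HolD is produced constitutively and is active.
MorF is non-functional in this strain, so it has no effect.
Itaconate is present, so IrpR is inactive.
With no repressor bound, *sibR* is transcribed.
So SibR is produced and active.
Ornithine is absent, so QilB is inactive.
With repressor SibR bound, *nerR* is not transcribed.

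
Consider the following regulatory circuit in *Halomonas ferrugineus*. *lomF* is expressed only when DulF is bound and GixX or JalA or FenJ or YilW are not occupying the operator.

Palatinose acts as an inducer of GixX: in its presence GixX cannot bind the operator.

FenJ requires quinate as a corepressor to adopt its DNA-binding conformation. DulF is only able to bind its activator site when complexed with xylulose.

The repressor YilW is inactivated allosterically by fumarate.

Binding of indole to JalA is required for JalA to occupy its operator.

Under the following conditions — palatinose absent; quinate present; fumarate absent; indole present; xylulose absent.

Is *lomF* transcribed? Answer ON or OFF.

Palatinose is absent, so GixX is active.
Indole is present, so JalA is active.
Quinate is present, so FenJ is active.
Xylulose is absent, so DulF is inactive.
Fumarate is absent, so YilW is active.
With repressor GixX bound, *lomF* is not transcribed.

OFF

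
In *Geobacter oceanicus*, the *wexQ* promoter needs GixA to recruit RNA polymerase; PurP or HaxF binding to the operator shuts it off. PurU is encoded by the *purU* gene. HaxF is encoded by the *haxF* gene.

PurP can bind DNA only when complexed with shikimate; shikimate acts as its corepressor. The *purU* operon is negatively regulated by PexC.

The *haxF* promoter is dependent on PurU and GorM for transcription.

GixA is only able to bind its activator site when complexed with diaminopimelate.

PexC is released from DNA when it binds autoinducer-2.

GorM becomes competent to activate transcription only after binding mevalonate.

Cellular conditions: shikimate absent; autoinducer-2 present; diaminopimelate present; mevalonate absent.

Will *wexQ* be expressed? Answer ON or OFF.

Diaminopimelate is present, so GixA is active.
Shikimate is absent, so PurP is inactive.
Autoinducer-2 is present, so PexC is inactive.
With no repressor bound, *purU* is transcribed.
So PurU is produced and active.
Mevalonate is absent, so GorM is inactive.
Required activator GorM is absent, so *haxF* is not transcribed.
So HaxF is not produced.
No repressor is bound and GixA is active, so *wexQ* is transcribed.

ON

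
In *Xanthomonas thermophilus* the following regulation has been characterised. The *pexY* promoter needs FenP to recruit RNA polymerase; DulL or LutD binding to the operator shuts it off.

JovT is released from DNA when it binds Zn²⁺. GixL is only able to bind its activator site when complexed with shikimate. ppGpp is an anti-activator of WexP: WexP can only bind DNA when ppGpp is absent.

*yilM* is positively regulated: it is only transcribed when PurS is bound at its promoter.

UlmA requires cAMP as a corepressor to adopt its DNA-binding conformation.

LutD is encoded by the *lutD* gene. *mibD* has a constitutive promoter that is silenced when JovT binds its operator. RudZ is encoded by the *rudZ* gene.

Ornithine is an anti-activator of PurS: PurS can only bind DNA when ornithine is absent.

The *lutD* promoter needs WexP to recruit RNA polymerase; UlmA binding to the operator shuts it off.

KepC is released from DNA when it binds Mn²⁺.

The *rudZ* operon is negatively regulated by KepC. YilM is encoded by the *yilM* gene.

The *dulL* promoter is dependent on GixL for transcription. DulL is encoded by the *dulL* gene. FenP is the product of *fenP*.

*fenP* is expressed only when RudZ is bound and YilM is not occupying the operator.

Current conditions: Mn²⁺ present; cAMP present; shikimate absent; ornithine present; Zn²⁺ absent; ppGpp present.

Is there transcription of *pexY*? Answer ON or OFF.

Shikimate is absent, so GixL is inactive.
Required activator GixL is absent, so *dulL* is not transcribed.
So DulL is not produced.
Ornithine is present, so PurS is inactive.
Required activator PurS is absent, so *yilM* is not transcribed.
So YilM is not produced.
Mn²⁺ is present, so KepC is inactive.
With no repressor bound, *rudZ* is transcribed.
So RudZ is produced and active.
No repressor is bound and RudZ is active, so *fenP* is transcribed.
So FenP is produced and active.
cAMP is present, so UlmA is active.
ppGpp is present, so WexP is inactive.
With repressor UlmA bound, *lutD* is not transcribed.
So LutD is not produced.
No repressor is bound and FenP is active, so *pexY* is transcribed.

ON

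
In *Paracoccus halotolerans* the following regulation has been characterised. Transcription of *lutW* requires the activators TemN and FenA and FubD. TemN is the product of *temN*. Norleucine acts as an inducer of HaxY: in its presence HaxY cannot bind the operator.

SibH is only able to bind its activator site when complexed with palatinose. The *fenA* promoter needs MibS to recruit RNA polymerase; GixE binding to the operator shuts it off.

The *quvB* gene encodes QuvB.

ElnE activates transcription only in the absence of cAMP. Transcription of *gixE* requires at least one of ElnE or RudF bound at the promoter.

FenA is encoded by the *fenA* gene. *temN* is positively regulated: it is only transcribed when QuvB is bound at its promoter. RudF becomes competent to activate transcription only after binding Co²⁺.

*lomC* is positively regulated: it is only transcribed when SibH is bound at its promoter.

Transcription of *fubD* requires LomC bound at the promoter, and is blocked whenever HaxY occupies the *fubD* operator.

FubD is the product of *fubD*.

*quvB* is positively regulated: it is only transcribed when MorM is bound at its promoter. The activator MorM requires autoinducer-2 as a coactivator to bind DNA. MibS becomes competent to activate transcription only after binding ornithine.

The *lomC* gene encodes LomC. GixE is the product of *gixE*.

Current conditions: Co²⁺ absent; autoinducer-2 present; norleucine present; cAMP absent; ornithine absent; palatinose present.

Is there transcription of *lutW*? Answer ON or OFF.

OFF

Autoinducer-2 is present, so MorM is active.
No repressor is bound and MorM is active, so *quvB* is transcribed.
So QuvB is produced and active.
No repressor is bound and QuvB is active, so *temN* is transcribed.
So TemN is produced and active.
Ornithine is absent, so MibS is inactive.
cAMP is absent, so ElnE is active.
Co²⁺ is absent, so RudF is inactive.
Activator ElnE is present, so *gixE* is transcribed.
So GixE is produced and active.
With repressor GixE bound, *fenA* is not transcribed.
So FenA is not produced.
Norleucine is present, so HaxY is inactive.
Palatinose is present, so SibH is active.
No repressor is bound and SibH is active, so *lomC* is transcribed.
So LomC is produced and active.
No repressor is bound and LomC is active, so *fubD* is transcribed.
So FubD is produced and active.
Required activator FenA is absent, so *lutW* is not transcribed.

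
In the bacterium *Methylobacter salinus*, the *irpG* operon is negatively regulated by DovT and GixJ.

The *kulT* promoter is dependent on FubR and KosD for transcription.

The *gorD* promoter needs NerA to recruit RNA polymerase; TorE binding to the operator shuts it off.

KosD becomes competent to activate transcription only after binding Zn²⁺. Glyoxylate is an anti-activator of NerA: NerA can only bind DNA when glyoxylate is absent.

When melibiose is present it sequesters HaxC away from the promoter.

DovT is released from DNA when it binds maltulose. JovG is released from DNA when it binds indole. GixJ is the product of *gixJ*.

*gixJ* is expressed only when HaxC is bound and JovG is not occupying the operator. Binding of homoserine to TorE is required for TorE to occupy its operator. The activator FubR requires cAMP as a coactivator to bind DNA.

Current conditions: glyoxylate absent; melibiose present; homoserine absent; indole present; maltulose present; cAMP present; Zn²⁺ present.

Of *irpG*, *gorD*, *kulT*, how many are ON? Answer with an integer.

3

Maltulose is present, so DovT is inactive.
Melibiose is present, so HaxC is inactive.
Indole is present, so JovG is inactive.
Required activator HaxC is absent, so *gixJ* is not transcribed.
So GixJ is not produced.
With no repressor bound, *irpG* is transcribed.
→ *irpG* is ON.
Glyoxylate is absent, so NerA is active.
Homoserine is absent, so TorE is inactive.
No repressor is bound and NerA is active, so *gorD* is transcribed.
→ *gorD* is ON.
cAMP is present, so FubR is active.
Zn²⁺ is present, so KosD is active.
No repressor is bound and FubR and KosD are active, so *kulT* is transcribed.
→ *kulT* is ON.
3 of the 3 genes are transcribed.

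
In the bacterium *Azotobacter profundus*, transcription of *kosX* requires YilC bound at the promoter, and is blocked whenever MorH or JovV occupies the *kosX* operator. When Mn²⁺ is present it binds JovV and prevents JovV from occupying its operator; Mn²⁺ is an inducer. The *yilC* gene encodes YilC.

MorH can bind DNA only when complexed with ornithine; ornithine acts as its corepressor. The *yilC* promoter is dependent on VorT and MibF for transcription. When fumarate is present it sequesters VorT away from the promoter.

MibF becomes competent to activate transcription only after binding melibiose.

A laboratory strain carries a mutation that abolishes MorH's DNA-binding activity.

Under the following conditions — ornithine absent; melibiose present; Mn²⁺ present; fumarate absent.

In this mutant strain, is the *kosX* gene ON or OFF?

Fumarate is absent, so VorT is active.
Melibiose is present, so MibF is active.
No repressor is bound and VorT and MibF are active, so *yilC* is transcribed.
So YilC is produced and active.
MorH is non-functional in this strain, so it has no effect.
Mn²⁺ is present, so JovV is inactive.
No repressor is bound and YilC is active, so *kosX* is transcribed.

ON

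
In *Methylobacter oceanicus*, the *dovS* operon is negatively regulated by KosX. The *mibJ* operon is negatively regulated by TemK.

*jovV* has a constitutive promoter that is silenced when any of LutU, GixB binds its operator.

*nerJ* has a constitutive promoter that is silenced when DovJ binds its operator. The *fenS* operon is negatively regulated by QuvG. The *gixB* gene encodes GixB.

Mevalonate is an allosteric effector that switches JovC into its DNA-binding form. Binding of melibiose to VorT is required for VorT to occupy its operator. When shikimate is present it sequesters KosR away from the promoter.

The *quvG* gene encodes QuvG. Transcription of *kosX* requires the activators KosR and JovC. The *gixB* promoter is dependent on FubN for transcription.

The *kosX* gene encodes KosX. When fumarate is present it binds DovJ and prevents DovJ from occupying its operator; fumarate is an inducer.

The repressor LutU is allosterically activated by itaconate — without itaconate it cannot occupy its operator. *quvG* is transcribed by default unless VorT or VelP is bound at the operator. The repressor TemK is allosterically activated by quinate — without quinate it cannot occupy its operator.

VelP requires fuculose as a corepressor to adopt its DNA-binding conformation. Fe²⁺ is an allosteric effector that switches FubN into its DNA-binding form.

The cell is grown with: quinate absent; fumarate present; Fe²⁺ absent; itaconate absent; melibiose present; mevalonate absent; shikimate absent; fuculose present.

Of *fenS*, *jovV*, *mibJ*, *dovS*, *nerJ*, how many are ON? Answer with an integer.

Melibiose is present, so VorT is active.
Fuculose is present, so VelP is active.
With repressor VorT bound, *quvG* is not transcribed.
So QuvG is not produced.
With no repressor bound, *fenS* is transcribed.
→ *fenS* is ON.
Itaconate is absent, so LutU is inactive.
Fe²⁺ is absent, so FubN is inactive.
Required activator FubN is absent, so *gixB* is not transcribed.
So GixB is not produced.
With no repressor bound, *jovV* is transcribed.
→ *jovV* is ON.
Quinate is absent, so TemK is inactive.
With no repressor bound, *mibJ* is transcribed.
→ *mibJ* is ON.
Shikimate is absent, so KosR is active.
Mevalonate is absent, so JovC is inactive.
Required activator JovC is absent, so *kosX* is not transcribed.
So KosX is not produced.
With no repressor bound, *dovS* is transcribed.
→ *dovS* is ON.
Fumarate is present, so DovJ is inactive.
With no repressor bound, *nerJ* is transcribed.
→ *nerJ* is ON.
5 of the 5 genes are transcribed.

5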